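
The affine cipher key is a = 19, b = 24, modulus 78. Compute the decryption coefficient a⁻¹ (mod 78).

gcd(78, 19) by repeated division:
78 = 4*19 + 2
19 = 9*2 + 1
2 = 2*1 + 0
The gcd is 1. Working backward:
1 = 19 − 9·2
1 = −9·78 + 37·19
So 19·37 ≡ 1 (mod 78).

37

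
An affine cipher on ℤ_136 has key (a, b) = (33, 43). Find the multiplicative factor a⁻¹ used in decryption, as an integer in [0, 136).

Apply the Euclidean algorithm to 136 and 33:
136 = 4*33 + 4
33 = 8*4 + 1
4 = 4*1 + 0
The gcd is 1. Working backward:
1 = 33 − 8·4
1 = −8·136 + 33·33
So 33·33 ≡ 1 (mod 136).

33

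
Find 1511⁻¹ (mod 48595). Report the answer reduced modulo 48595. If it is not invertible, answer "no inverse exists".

37596

Apply the Euclidean algorithm to 48595 and 1511:
48595 = 32*1511 + 243
1511 = 6*243 + 53
243 = 4*53 + 31
53 = 1*31 + 22
31 = 1*22 + 9
22 = 2*9 + 4
9 = 2*4 + 1
4 = 4*1 + 0
gcd = 1, so the inverse exists. Back-substitute:
1 = 9 − 2·4
1 = −2·22 + 5·9
1 = 5·31 − 7·22
1 = −7·53 + 12·31
1 = 12·243 − 55·53
1 = −55·1511 + 342·243
1 = 342·48595 − 10999·1511
Hence 1511⁻¹ ≡ -10999 ≡ 37596 (mod 48595).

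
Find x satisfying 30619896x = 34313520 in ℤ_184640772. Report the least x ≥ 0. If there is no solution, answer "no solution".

First find gcd(30619896, 184640772):
184640772 = 6·30619896 + 921396
30619896 = 33·921396 + 213828
921396 = 4·213828 + 66084
213828 = 3·66084 + 15576
66084 = 4·15576 + 3780
15576 = 4·3780 + 456
3780 = 8·456 + 132
456 = 3·132 + 60
132 = 2·60 + 12
60 = 5·12 + 0
gcd = 12 and 12 | 34313520, so solutions exist. Divide through by 12: 2551658x ≡ 2859460 (mod 15386731).
Now find 2551658⁻¹ mod 15386731:
15386731 = 6*2551658 + 76783
2551658 = 33*76783 + 17819
76783 = 4*17819 + 5507
17819 = 3*5507 + 1298
5507 = 4*1298 + 315
1298 = 4*315 + 38
315 = 8*38 + 11
38 = 3*11 + 5
11 = 2*5 + 1
5 = 5*1 + 0
Back-substitute:
1 = 11 − 2·5
1 = −2·38 + 7·11
1 = 7·315 − 58·38
1 = −58·1298 + 239·315
1 = 239·5507 − 1014·1298
1 = −1014·17819 + 3281·5507
1 = 3281·76783 − 14138·17819
1 = −14138·2551658 + 469835·76783
1 = 469835·15386731 − 2833148·2551658
So 2551658·(-2833148) ≡ 1 (mod 15386731), i.e. 2551658⁻¹ ≡ 12553583.
Then x ≡ 12553583·2859460 ≡ 9745461 (mod 15386731); the smallest non-negative solution is x = 9745461.

9745461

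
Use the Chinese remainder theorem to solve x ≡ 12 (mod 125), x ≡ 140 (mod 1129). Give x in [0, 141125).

Write x = 12 + 125·k. Then 125·k ≡ 140 − 12 ≡ 128 (mod 1129).
Need 125⁻¹ mod 1129. Extended Euclid on (1129, 125):
1129 = 9*125 + 4
125 = 31*4 + 1
4 = 4*1 + 0
Back-substitute:
1 = 125 − 31·4
1 = −31·1129 + 280·125
125⁻¹ ≡ 280 (mod 1129), so k ≡ 280·128 ≡ 841 (mod 1129).
x = 12 + 125·841 = 105137.

105137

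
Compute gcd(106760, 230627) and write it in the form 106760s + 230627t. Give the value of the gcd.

1

Repeated division:
230627 = 2·106760 + 17107
106760 = 6·17107 + 4118
17107 = 4·4118 + 635
4118 = 6·635 + 308
635 = 2·308 + 19
308 = 16·19 + 4
19 = 4·4 + 3
4 = 1·3 + 1
3 = 3·1 + 0
gcd(106760, 230627) = 1.
Working backward:
1 = 4 − 3
1 = −19 + 5·4
1 = 5·308 − 81·19
1 = −81·635 + 167·308
1 = 167·4118 − 1083·635
1 = −1083·17107 + 4499·4118
1 = 4499·106760 − 28077·17107
1 = −28077·230627 + 60653·106760
So 1 = (-28077)·230627 + (60653)·106760.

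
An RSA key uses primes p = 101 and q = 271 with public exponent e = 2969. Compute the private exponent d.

φ(n) = (p−1)(q−1) = 100·270 = 27000.
Need d with 2969·d ≡ 1 (mod 27000). Apply the extended Euclidean algorithm:
27000 = 9·2969 + 279
2969 = 10·279 + 179
279 = 1·179 + 100
179 = 1·100 + 79
100 = 1·79 + 21
79 = 3·21 + 16
21 = 1·16 + 5
16 = 3·5 + 1
5 = 5·1 + 0
Back-substitute:
1 = 16 − 3·5
1 = −3·21 + 4·16
1 = 4·79 − 15·21
1 = −15·100 + 19·79
1 = 19·179 − 34·100
1 = −34·279 + 53·179
1 = 53·2969 − 564·279
1 = −564·27000 + 5129·2969
So 2969·5129 ≡ 1 (mod 27000), hence d = 5129.

5129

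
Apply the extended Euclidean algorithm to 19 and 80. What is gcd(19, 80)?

1

Euclidean algorithm:
80 = 4·19 + 4
19 = 4·4 + 3
4 = 1·3 + 1
3 = 3·1 + 0
gcd(19, 80) = 1.
Back-substituting:
1 = 4 − 3
1 = −19 + 5·4
1 = 5·80 − 21·19
So 1 = (5)·80 + (-21)·19.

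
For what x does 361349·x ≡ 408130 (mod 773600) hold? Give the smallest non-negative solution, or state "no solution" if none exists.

422970

First find gcd(361349, 773600):
773600 = 2·361349 + 50902
361349 = 7·50902 + 5035
50902 = 10·5035 + 552
5035 = 9·552 + 67
552 = 8·67 + 16
67 = 4·16 + 3
16 = 5·3 + 1
3 = 3·1 + 0
gcd = 1, so a unique solution mod 773600 exists.
Back-substitute for the Bézout coefficients:
1 = 16 − 5·3
1 = −5·67 + 21·16
1 = 21·552 − 173·67
1 = −173·5035 + 1578·552
1 = 1578·50902 − 15953·5035
1 = −15953·361349 + 113249·50902
1 = 113249·773600 − 242451·361349
So 361349·(-242451) ≡ 1 (mod 773600), giving 361349⁻¹ ≡ 531149.
x ≡ 361349⁻¹·408130 ≡ 531149·408130 ≡ 422970 (mod 773600).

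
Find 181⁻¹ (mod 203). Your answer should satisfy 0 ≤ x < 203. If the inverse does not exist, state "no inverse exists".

83

Apply the Euclidean algorithm to 203 and 181:
203 = 1·181 + 22
181 = 8·22 + 5
22 = 4·5 + 2
5 = 2·2 + 1
2 = 2·1 + 0
Since gcd(181, 203) = 1, back-substitute to write 1 as a combination:
1 = 5 − 2·2
1 = −2·22 + 9·5
1 = 9·181 − 74·22
1 = −74·203 + 83·181
So 181·83 ≡ 1 (mod 203).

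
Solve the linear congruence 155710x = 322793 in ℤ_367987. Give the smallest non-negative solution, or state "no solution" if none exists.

First find gcd(155710, 367987):
367987 = 2·155710 + 56567
155710 = 2·56567 + 42576
56567 = 1·42576 + 13991
42576 = 3·13991 + 603
13991 = 23·603 + 122
603 = 4·122 + 115
122 = 1·115 + 7
115 = 16·7 + 3
7 = 2·3 + 1
3 = 3·1 + 0
gcd = 1, so a unique solution mod 367987 exists.
Back-substitute for the Bézout coefficients:
1 = 7 − 2·3
1 = −2·115 + 33·7
1 = 33·122 − 35·115
1 = −35·603 + 173·122
1 = 173·13991 − 4014·603
1 = −4014·42576 + 12215·13991
1 = 12215·56567 − 16229·42576
1 = −16229·155710 + 44673·56567
1 = 44673·367987 − 105575·155710
So 155710·(-105575) ≡ 1 (mod 367987), giving 155710⁻¹ ≡ 262412.
x ≡ 155710⁻¹·322793 ≡ 262412·322793 ≡ 37108 (mod 367987).

37108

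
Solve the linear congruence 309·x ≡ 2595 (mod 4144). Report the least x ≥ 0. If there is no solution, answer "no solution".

3911

First find gcd(309, 4144):
4144 = 13*309 + 127
309 = 2*127 + 55
127 = 2*55 + 17
55 = 3*17 + 4
17 = 4*4 + 1
4 = 4*1 + 0
gcd = 1, so a unique solution mod 4144 exists.
Back-substitute for the Bézout coefficients:
1 = 17 − 4·4
1 = −4·55 + 13·17
1 = 13·127 − 30·55
1 = −30·309 + 73·127
1 = 73·4144 − 979·309
So 309·(-979) ≡ 1 (mod 4144), giving 309⁻¹ ≡ 3165.
x ≡ 309⁻¹·2595 ≡ 3165·2595 ≡ 3911 (mod 4144).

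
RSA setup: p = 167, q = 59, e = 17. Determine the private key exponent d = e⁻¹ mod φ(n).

φ(n) = (p−1)(q−1) = 166·58 = 9628.
Need d with 17·d ≡ 1 (mod 9628). Apply the extended Euclidean algorithm:
9628 = 566×17 + 6
17 = 2×6 + 5
6 = 1×5 + 1
5 = 5×1 + 0
Back-substitute:
1 = 6 − 5
1 = −17 + 3·6
1 = 3·9628 − 1699·17
So 17·(-1699) ≡ 1 (mod 9628), hence d ≡ -1699 ≡ 7929 (mod 9628).

7929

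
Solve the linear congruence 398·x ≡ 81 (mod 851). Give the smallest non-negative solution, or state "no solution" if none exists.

28

First find gcd(398, 851):
851 = 2×398 + 55
398 = 7×55 + 13
55 = 4×13 + 3
13 = 4×3 + 1
3 = 3×1 + 0
gcd = 1, so a unique solution mod 851 exists.
Back-substitute for the Bézout coefficients:
1 = 13 − 4·3
1 = −4·55 + 17·13
1 = 17·398 − 123·55
1 = −123·851 + 263·398
So 398·(263) ≡ 1 (mod 851), giving 398⁻¹ ≡ 263.
x ≡ 398⁻¹·81 ≡ 263·81 ≡ 28 (mod 851).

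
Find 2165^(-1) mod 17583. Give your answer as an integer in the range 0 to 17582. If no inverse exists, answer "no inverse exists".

4613

Apply the Euclidean algorithm to 17583 and 2165:
17583 = 8·2165 + 263
2165 = 8·263 + 61
263 = 4·61 + 19
61 = 3·19 + 4
19 = 4·4 + 3
4 = 1·3 + 1
3 = 3·1 + 0
The gcd is 1. Working backward:
1 = 4 − 3
1 = −19 + 5·4
1 = 5·61 − 16·19
1 = −16·263 + 69·61
1 = 69·2165 − 568·263
1 = −568·17583 + 4613·2165
So 2165·4613 ≡ 1 (mod 17583).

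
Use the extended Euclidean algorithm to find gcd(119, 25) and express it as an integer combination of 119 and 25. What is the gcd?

1

Repeated division:
119 = 4×25 + 19
25 = 1×19 + 6
19 = 3×6 + 1
6 = 6×1 + 0
gcd(119, 25) = 1.
Back-substituting:
1 = 19 − 3·6
1 = −3·25 + 4·19
1 = 4·119 − 19·25
So 1 = (4)·119 + (-19)·25.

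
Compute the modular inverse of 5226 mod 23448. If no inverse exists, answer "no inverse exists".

no inverse exists

Compute gcd(5226, 23448):
23448 = 4×5226 + 2544
5226 = 2×2544 + 138
2544 = 18×138 + 60
138 = 2×60 + 18
60 = 3×18 + 6
18 = 3×6 + 0
The gcd is 6, not 1, hence no inverse exists.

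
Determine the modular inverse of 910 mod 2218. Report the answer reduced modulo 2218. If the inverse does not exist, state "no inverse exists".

Euclidean algorithm on 2218, 910:
2218 = 2×910 + 398
910 = 2×398 + 114
398 = 3×114 + 56
114 = 2×56 + 2
56 = 28×2 + 0
gcd(910, 2218) = 2 ≠ 1, so 910 has no multiplicative inverse modulo 2218.

no inverse exists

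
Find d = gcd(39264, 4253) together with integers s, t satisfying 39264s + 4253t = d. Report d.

1

Euclidean algorithm:
39264 = 9·4253 + 987
4253 = 4·987 + 305
987 = 3·305 + 72
305 = 4·72 + 17
72 = 4·17 + 4
17 = 4·4 + 1
4 = 4·1 + 0
gcd(39264, 4253) = 1.
Back-substituting:
1 = 17 − 4·4
1 = −4·72 + 17·17
1 = 17·305 − 72·72
1 = −72·987 + 233·305
1 = 233·4253 − 1004·987
1 = −1004·39264 + 9269·4253
So 1 = (-1004)·39264 + (9269)·4253.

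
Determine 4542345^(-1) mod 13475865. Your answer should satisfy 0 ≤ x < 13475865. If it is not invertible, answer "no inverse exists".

no inverse exists

Compute gcd(4542345, 13475865):
13475865 = 2*4542345 + 4391175
4542345 = 1*4391175 + 151170
4391175 = 29*151170 + 7245
151170 = 20*7245 + 6270
7245 = 1*6270 + 975
6270 = 6*975 + 420
975 = 2*420 + 135
420 = 3*135 + 15
135 = 9*15 + 0
gcd(4542345, 13475865) = 15 ≠ 1, so 4542345 has no multiplicative inverse modulo 13475865.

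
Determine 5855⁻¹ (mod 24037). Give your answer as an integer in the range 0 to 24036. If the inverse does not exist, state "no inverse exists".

Extended Euclidean algorithm:
24037 = 4*5855 + 617
5855 = 9*617 + 302
617 = 2*302 + 13
302 = 23*13 + 3
13 = 4*3 + 1
3 = 3*1 + 0
The gcd is 1. Working backward:
1 = 13 − 4·3
1 = −4·302 + 93·13
1 = 93·617 − 190·302
1 = −190·5855 + 1803·617
1 = 1803·24037 − 7402·5855
Thus 5855·(-7402) ≡ 1 (mod 24037); reducing, -7402 mod 24037 = 16635.

16635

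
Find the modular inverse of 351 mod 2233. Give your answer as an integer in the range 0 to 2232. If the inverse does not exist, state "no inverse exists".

967

gcd(2233, 351) by repeated division:
2233 = 6·351 + 127
351 = 2·127 + 97
127 = 1·97 + 30
97 = 3·30 + 7
30 = 4·7 + 2
7 = 3·2 + 1
2 = 2·1 + 0
The gcd is 1. Working backward:
1 = 7 − 3·2
1 = −3·30 + 13·7
1 = 13·97 − 42·30
1 = −42·127 + 55·97
1 = 55·351 − 152·127
1 = −152·2233 + 967·351
So 351·967 ≡ 1 (mod 2233).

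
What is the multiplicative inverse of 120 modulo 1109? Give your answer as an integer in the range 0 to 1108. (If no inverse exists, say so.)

Extended Euclidean algorithm:
1109 = 9·120 + 29
120 = 4·29 + 4
29 = 7·4 + 1
4 = 4·1 + 0
Since gcd(120, 1109) = 1, back-substitute to write 1 as a combination:
1 = 29 − 7·4
1 = −7·120 + 29·29
1 = 29·1109 − 268·120
Hence 120⁻¹ ≡ -268 ≡ 841 (mod 1109).

841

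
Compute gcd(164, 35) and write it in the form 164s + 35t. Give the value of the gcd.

Euclidean algorithm:
164 = 4*35 + 24
35 = 1*24 + 11
24 = 2*11 + 2
11 = 5*2 + 1
2 = 2*1 + 0
gcd(164, 35) = 1.
Express as a combination:
1 = 11 − 5·2
1 = −5·24 + 11·11
1 = 11·35 − 16·24
1 = −16·164 + 75·35
So 1 = (-16)·164 + (75)·35.

1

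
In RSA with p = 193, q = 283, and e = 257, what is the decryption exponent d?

20225

φ(n) = (p−1)(q−1) = 192·282 = 54144.
Need d with 257·d ≡ 1 (mod 54144). Apply the extended Euclidean algorithm:
54144 = 210×257 + 174
257 = 1×174 + 83
174 = 2×83 + 8
83 = 10×8 + 3
8 = 2×3 + 2
3 = 1×2 + 1
2 = 2×1 + 0
Back-substitute:
1 = 3 − 2
1 = −8 + 3·3
1 = 3·83 − 31·8
1 = −31·174 + 65·83
1 = 65·257 − 96·174
1 = −96·54144 + 20225·257
So 257·20225 ≡ 1 (mod 54144), hence d = 20225.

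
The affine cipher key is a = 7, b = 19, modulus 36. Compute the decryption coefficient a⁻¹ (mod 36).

gcd(36, 7) by repeated division:
36 = 5·7 + 1
7 = 7·1 + 0
Since gcd(7, 36) = 1, back-substitute to write 1 as a combination:
1 = 36 − 5·7
So 7·(-5) ≡ 1 (mod 36), and -5 ≡ 31 (mod 36).

31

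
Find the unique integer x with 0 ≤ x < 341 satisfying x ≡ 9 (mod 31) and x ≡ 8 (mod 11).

195

Write x = 9 + 31·k. Then 31·k ≡ 8 − 9 ≡ 10 (mod 11).
Need 31⁻¹ mod 11. Extended Euclid on (11, 9):
11 = 1*9 + 2
9 = 4*2 + 1
2 = 2*1 + 0
Back-substitute:
1 = 9 − 4·2
1 = −4·11 + 5·9
31⁻¹ ≡ 5 (mod 11), so k ≡ 5·10 ≡ 6 (mod 11).
x = 9 + 31·6 = 195.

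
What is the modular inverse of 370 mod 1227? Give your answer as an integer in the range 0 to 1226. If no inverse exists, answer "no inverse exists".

Run Euclid on (1227, 370):
1227 = 3×370 + 117
370 = 3×117 + 19
117 = 6×19 + 3
19 = 6×3 + 1
3 = 3×1 + 0
Since gcd(370, 1227) = 1, back-substitute to write 1 as a combination:
1 = 19 − 6·3
1 = −6·117 + 37·19
1 = 37·370 − 117·117
1 = −117·1227 + 388·370
So 370·388 ≡ 1 (mod 1227).

388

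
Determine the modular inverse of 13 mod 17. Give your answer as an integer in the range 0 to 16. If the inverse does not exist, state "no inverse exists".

4

gcd(17, 13) by repeated division:
17 = 1×13 + 4
13 = 3×4 + 1
4 = 4×1 + 0
gcd = 1, so the inverse exists. Back-substitute:
1 = 13 − 3·4
1 = −3·17 + 4·13
So 13·4 ≡ 1 (mod 17).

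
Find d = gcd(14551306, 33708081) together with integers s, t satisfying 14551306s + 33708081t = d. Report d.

Apply Euclid's algorithm to 33708081 and 14551306:
33708081 = 2×14551306 + 4605469
14551306 = 3×4605469 + 734899
4605469 = 6×734899 + 196075
734899 = 3×196075 + 146674
196075 = 1×146674 + 49401
146674 = 2×49401 + 47872
49401 = 1×47872 + 1529
47872 = 31×1529 + 473
1529 = 3×473 + 110
473 = 4×110 + 33
110 = 3×33 + 11
33 = 3×11 + 0
gcd(14551306, 33708081) = 11.
Working backward:
11 = 110 − 3·33
11 = −3·473 + 13·110
11 = 13·1529 − 42·473
11 = −42·47872 + 1315·1529
11 = 1315·49401 − 1357·47872
11 = −1357·146674 + 4029·49401
11 = 4029·196075 − 5386·146674
11 = −5386·734899 + 20187·196075
11 = 20187·4605469 − 126508·734899
11 = −126508·14551306 + 399711·4605469
11 = 399711·33708081 − 925930·14551306
So 11 = (399711)·33708081 + (-925930)·14551306.

11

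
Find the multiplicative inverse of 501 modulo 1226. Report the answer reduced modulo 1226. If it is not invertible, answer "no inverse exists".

gcd(1226, 501) by repeated division:
1226 = 2·501 + 224
501 = 2·224 + 53
224 = 4·53 + 12
53 = 4·12 + 5
12 = 2·5 + 2
5 = 2·2 + 1
2 = 2·1 + 0
The gcd is 1. Working backward:
1 = 5 − 2·2
1 = −2·12 + 5·5
1 = 5·53 − 22·12
1 = −22·224 + 93·53
1 = 93·501 − 208·224
1 = −208·1226 + 509·501
So 501·509 ≡ 1 (mod 1226).

509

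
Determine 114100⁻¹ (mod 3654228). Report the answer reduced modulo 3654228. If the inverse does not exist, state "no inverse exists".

no inverse exists

Compute gcd(114100, 3654228):
3654228 = 32×114100 + 3028
114100 = 37×3028 + 2064
3028 = 1×2064 + 964
2064 = 2×964 + 136
964 = 7×136 + 12
136 = 11×12 + 4
12 = 3×4 + 0
The gcd is 4, not 1, hence no inverse exists.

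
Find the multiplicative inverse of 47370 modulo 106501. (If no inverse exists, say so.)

Run Euclid on (106501, 47370):
106501 = 2·47370 + 11761
47370 = 4·11761 + 326
11761 = 36·326 + 25
326 = 13·25 + 1
25 = 25·1 + 0
gcd = 1, so the inverse exists. Back-substitute:
1 = 326 − 13·25
1 = −13·11761 + 469·326
1 = 469·47370 − 1889·11761
1 = −1889·106501 + 4247·47370
So 47370·4247 ≡ 1 (mod 106501).

4247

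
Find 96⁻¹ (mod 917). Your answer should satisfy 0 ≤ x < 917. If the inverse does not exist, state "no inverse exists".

Run Euclid on (917, 96):
917 = 9×96 + 53
96 = 1×53 + 43
53 = 1×43 + 10
43 = 4×10 + 3
10 = 3×3 + 1
3 = 3×1 + 0
gcd = 1, so the inverse exists. Back-substitute:
1 = 10 − 3·3
1 = −3·43 + 13·10
1 = 13·53 − 16·43
1 = −16·96 + 29·53
1 = 29·917 − 277·96
Hence 96⁻¹ ≡ -277 ≡ 640 (mod 917).

640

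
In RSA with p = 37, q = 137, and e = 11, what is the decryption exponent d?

φ(n) = (p−1)(q−1) = 36·136 = 4896.
Need d with 11·d ≡ 1 (mod 4896). Apply the extended Euclidean algorithm:
4896 = 445*11 + 1
11 = 11*1 + 0
Back-substitute:
1 = 4896 − 445·11
So 11·(-445) ≡ 1 (mod 4896), hence d ≡ -445 ≡ 4451 (mod 4896).

4451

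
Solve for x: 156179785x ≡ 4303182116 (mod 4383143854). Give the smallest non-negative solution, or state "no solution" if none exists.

3165147298

First find gcd(156179785, 4383143854):
4383143854 = 28·156179785 + 10109874
156179785 = 15·10109874 + 4531675
10109874 = 2·4531675 + 1046524
4531675 = 4·1046524 + 345579
1046524 = 3·345579 + 9787
345579 = 35·9787 + 3034
9787 = 3·3034 + 685
3034 = 4·685 + 294
685 = 2·294 + 97
294 = 3·97 + 3
97 = 32·3 + 1
3 = 3·1 + 0
gcd = 1, so a unique solution mod 4383143854 exists.
Back-substitute for the Bézout coefficients:
1 = 97 − 32·3
1 = −32·294 + 97·97
1 = 97·685 − 226·294
1 = −226·3034 + 1001·685
1 = 1001·9787 − 3229·3034
1 = −3229·345579 + 114016·9787
1 = 114016·1046524 − 345277·345579
1 = −345277·4531675 + 1495124·1046524
1 = 1495124·10109874 − 3335525·4531675
1 = −3335525·156179785 + 51527999·10109874
1 = 51527999·4383143854 − 1446119497·156179785
So 156179785·(-1446119497) ≡ 1 (mod 4383143854), giving 156179785⁻¹ ≡ 2937024357.
x ≡ 156179785⁻¹·4303182116 ≡ 2937024357·4303182116 ≡ 3165147298 (mod 4383143854).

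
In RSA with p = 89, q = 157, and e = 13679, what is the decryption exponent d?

12047

φ(n) = (p−1)(q−1) = 88·156 = 13728.
Need d with 13679·d ≡ 1 (mod 13728). Apply the extended Euclidean algorithm:
13728 = 1·13679 + 49
13679 = 279·49 + 8
49 = 6·8 + 1
8 = 8·1 + 0
Back-substitute:
1 = 49 − 6·8
1 = −6·13679 + 1675·49
1 = 1675·13728 − 1681·13679
So 13679·(-1681) ≡ 1 (mod 13728), hence d ≡ -1681 ≡ 12047 (mod 13728).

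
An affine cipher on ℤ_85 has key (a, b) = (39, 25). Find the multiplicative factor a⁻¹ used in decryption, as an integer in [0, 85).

24

Apply the Euclidean algorithm to 85 and 39:
85 = 2·39 + 7
39 = 5·7 + 4
7 = 1·4 + 3
4 = 1·3 + 1
3 = 3·1 + 0
gcd = 1, so the inverse exists. Back-substitute:
1 = 4 − 3
1 = −7 + 2·4
1 = 2·39 − 11·7
1 = −11·85 + 24·39
So 39·24 ≡ 1 (mod 85).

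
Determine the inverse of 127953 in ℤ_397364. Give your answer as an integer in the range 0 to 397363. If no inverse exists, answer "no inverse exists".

134377

Extended Euclidean algorithm:
397364 = 3×127953 + 13505
127953 = 9×13505 + 6408
13505 = 2×6408 + 689
6408 = 9×689 + 207
689 = 3×207 + 68
207 = 3×68 + 3
68 = 22×3 + 2
3 = 1×2 + 1
2 = 2×1 + 0
gcd = 1, so the inverse exists. Back-substitute:
1 = 3 − 2
1 = −68 + 23·3
1 = 23·207 − 70·68
1 = −70·689 + 233·207
1 = 233·6408 − 2167·689
1 = −2167·13505 + 4567·6408
1 = 4567·127953 − 43270·13505
1 = −43270·397364 + 134377·127953
So 127953·134377 ≡ 1 (mod 397364).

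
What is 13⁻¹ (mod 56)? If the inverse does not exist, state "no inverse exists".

13

Apply the Euclidean algorithm to 56 and 13:
56 = 4×13 + 4
13 = 3×4 + 1
4 = 4×1 + 0
Since gcd(13, 56) = 1, back-substitute to write 1 as a combination:
1 = 13 − 3·4
1 = −3·56 + 13·13
So 13·13 ≡ 1 (mod 56).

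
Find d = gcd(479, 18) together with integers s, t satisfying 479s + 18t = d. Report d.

Euclidean algorithm:
479 = 26*18 + 11
18 = 1*11 + 7
11 = 1*7 + 4
7 = 1*4 + 3
4 = 1*3 + 1
3 = 3*1 + 0
gcd(479, 18) = 1.
Back-substituting:
1 = 4 − 3
1 = −7 + 2·4
1 = 2·11 − 3·7
1 = −3·18 + 5·11
1 = 5·479 − 133·18
So 1 = (5)·479 + (-133)·18.

1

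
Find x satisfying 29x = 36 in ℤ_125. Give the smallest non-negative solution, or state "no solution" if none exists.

109

First find gcd(29, 125):
125 = 4·29 + 9
29 = 3·9 + 2
9 = 4·2 + 1
2 = 2·1 + 0
gcd = 1, so a unique solution mod 125 exists.
Back-substitute for the Bézout coefficients:
1 = 9 − 4·2
1 = −4·29 + 13·9
1 = 13·125 − 56·29
So 29·(-56) ≡ 1 (mod 125), giving 29⁻¹ ≡ 69.
x ≡ 29⁻¹·36 ≡ 69·36 ≡ 109 (mod 125).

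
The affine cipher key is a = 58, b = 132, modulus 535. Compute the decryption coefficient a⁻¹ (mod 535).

Run Euclid on (535, 58):
535 = 9×58 + 13
58 = 4×13 + 6
13 = 2×6 + 1
6 = 6×1 + 0
The gcd is 1. Working backward:
1 = 13 − 2·6
1 = −2·58 + 9·13
1 = 9·535 − 83·58
Hence 58⁻¹ ≡ -83 ≡ 452 (mod 535).

452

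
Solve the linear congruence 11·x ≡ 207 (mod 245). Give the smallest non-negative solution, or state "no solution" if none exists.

197

First find gcd(11, 245):
245 = 22*11 + 3
11 = 3*3 + 2
3 = 1*2 + 1
2 = 2*1 + 0
gcd = 1, so a unique solution mod 245 exists.
Back-substitute for the Bézout coefficients:
1 = 3 − 2
1 = −11 + 4·3
1 = 4·245 − 89·11
So 11·(-89) ≡ 1 (mod 245), giving 11⁻¹ ≡ 156.
x ≡ 11⁻¹·207 ≡ 156·207 ≡ 197 (mod 245).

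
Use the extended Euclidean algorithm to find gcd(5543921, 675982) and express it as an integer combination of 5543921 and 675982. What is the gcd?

1

Apply Euclid's algorithm to 5543921 and 675982:
5543921 = 8*675982 + 136065
675982 = 4*136065 + 131722
136065 = 1*131722 + 4343
131722 = 30*4343 + 1432
4343 = 3*1432 + 47
1432 = 30*47 + 22
47 = 2*22 + 3
22 = 7*3 + 1
3 = 3*1 + 0
gcd(5543921, 675982) = 1.
Back-substituting:
1 = 22 − 7·3
1 = −7·47 + 15·22
1 = 15·1432 − 457·47
1 = −457·4343 + 1386·1432
1 = 1386·131722 − 42037·4343
1 = −42037·136065 + 43423·131722
1 = 43423·675982 − 215729·136065
1 = −215729·5543921 + 1769255·675982
So 1 = (-215729)·5543921 + (1769255)·675982.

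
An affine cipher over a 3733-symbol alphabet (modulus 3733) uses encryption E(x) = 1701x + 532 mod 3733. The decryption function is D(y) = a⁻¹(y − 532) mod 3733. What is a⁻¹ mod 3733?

406

Apply the Euclidean algorithm to 3733 and 1701:
3733 = 2×1701 + 331
1701 = 5×331 + 46
331 = 7×46 + 9
46 = 5×9 + 1
9 = 9×1 + 0
The gcd is 1. Working backward:
1 = 46 − 5·9
1 = −5·331 + 36·46
1 = 36·1701 − 185·331
1 = −185·3733 + 406·1701
So 1701·406 ≡ 1 (mod 3733).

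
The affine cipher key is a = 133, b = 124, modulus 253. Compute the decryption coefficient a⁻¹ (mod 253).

Apply the Euclidean algorithm to 253 and 133:
253 = 1·133 + 120
133 = 1·120 + 13
120 = 9·13 + 3
13 = 4·3 + 1
3 = 3·1 + 0
gcd = 1, so the inverse exists. Back-substitute:
1 = 13 − 4·3
1 = −4·120 + 37·13
1 = 37·133 − 41·120
1 = −41·253 + 78·133
So 133·78 ≡ 1 (mod 253).

78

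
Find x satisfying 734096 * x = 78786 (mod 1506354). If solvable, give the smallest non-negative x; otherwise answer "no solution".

460365

First find gcd(734096, 1506354):
1506354 = 2·734096 + 38162
734096 = 19·38162 + 9018
38162 = 4·9018 + 2090
9018 = 4·2090 + 658
2090 = 3·658 + 116
658 = 5·116 + 78
116 = 1·78 + 38
78 = 2·38 + 2
38 = 19·2 + 0
gcd = 2 and 2 | 78786, so solutions exist. Divide through by 2: 367048x ≡ 39393 (mod 753177).
Now find 367048⁻¹ mod 753177:
753177 = 2×367048 + 19081
367048 = 19×19081 + 4509
19081 = 4×4509 + 1045
4509 = 4×1045 + 329
1045 = 3×329 + 58
329 = 5×58 + 39
58 = 1×39 + 19
39 = 2×19 + 1
19 = 19×1 + 0
Back-substitute:
1 = 39 − 2·19
1 = −2·58 + 3·39
1 = 3·329 − 17·58
1 = −17·1045 + 54·329
1 = 54·4509 − 233·1045
1 = −233·19081 + 986·4509
1 = 986·367048 − 18967·19081
1 = −18967·753177 + 38920·367048
So 367048⁻¹ ≡ 38920 (mod 753177).
Then x ≡ 38920·39393 ≡ 460365 (mod 753177); the smallest non-negative solution is x = 460365.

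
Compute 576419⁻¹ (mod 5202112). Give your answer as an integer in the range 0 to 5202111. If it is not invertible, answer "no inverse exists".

151627

Apply the Euclidean algorithm to 5202112 and 576419:
5202112 = 9·576419 + 14341
576419 = 40·14341 + 2779
14341 = 5·2779 + 446
2779 = 6·446 + 103
446 = 4·103 + 34
103 = 3·34 + 1
34 = 34·1 + 0
gcd = 1, so the inverse exists. Back-substitute:
1 = 103 − 3·34
1 = −3·446 + 13·103
1 = 13·2779 − 81·446
1 = −81·14341 + 418·2779
1 = 418·576419 − 16801·14341
1 = −16801·5202112 + 151627·576419
So 576419·151627 ≡ 1 (mod 5202112).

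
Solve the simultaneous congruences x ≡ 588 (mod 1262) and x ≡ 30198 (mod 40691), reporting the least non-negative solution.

Write x = 588 + 1262·k. Then 1262·k ≡ 30198 − 588 ≡ 29610 (mod 40691).
Need 1262⁻¹ mod 40691. Extended Euclid on (40691, 1262):
40691 = 32×1262 + 307
1262 = 4×307 + 34
307 = 9×34 + 1
34 = 34×1 + 0
Back-substitute:
1 = 307 − 9·34
1 = −9·1262 + 37·307
1 = 37·40691 − 1193·1262
1262⁻¹ ≡ 39498 (mod 40691), so k ≡ 39498·29610 ≡ 35749 (mod 40691).
x = 588 + 1262·35749 = 45115826.

45115826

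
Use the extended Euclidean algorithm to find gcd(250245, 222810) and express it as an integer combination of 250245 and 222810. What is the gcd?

15

Repeated division:
250245 = 1·222810 + 27435
222810 = 8·27435 + 3330
27435 = 8·3330 + 795
3330 = 4·795 + 150
795 = 5·150 + 45
150 = 3·45 + 15
45 = 3·15 + 0
gcd(250245, 222810) = 15.
Working backward:
15 = 150 − 3·45
15 = −3·795 + 16·150
15 = 16·3330 − 67·795
15 = −67·27435 + 552·3330
15 = 552·222810 − 4483·27435
15 = −4483·250245 + 5035·222810
So 15 = (-4483)·250245 + (5035)·222810.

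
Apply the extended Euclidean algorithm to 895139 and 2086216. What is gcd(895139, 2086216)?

Apply Euclid's algorithm to 2086216 and 895139:
2086216 = 2×895139 + 295938
895139 = 3×295938 + 7325
295938 = 40×7325 + 2938
7325 = 2×2938 + 1449
2938 = 2×1449 + 40
1449 = 36×40 + 9
40 = 4×9 + 4
9 = 2×4 + 1
4 = 4×1 + 0
gcd(895139, 2086216) = 1.
Back-substituting:
1 = 9 − 2·4
1 = −2·40 + 9·9
1 = 9·1449 − 326·40
1 = −326·2938 + 661·1449
1 = 661·7325 − 1648·2938
1 = −1648·295938 + 66581·7325
1 = 66581·895139 − 201391·295938
1 = −201391·2086216 + 469363·895139
So 1 = (-201391)·2086216 + (469363)·895139.

1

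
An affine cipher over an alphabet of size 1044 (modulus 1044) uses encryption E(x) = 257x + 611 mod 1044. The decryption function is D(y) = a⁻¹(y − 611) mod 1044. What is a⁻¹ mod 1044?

Apply the Euclidean algorithm to 1044 and 257:
1044 = 4*257 + 16
257 = 16*16 + 1
16 = 16*1 + 0
The gcd is 1. Working backward:
1 = 257 − 16·16
1 = −16·1044 + 65·257
So 257·65 ≡ 1 (mod 1044).

65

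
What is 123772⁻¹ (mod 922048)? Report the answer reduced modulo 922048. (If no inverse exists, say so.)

no inverse exists

Compute gcd(123772, 922048):
922048 = 7×123772 + 55644
123772 = 2×55644 + 12484
55644 = 4×12484 + 5708
12484 = 2×5708 + 1068
5708 = 5×1068 + 368
1068 = 2×368 + 332
368 = 1×332 + 36
332 = 9×36 + 8
36 = 4×8 + 4
8 = 2×4 + 0
The gcd is 4, not 1, hence no inverse exists.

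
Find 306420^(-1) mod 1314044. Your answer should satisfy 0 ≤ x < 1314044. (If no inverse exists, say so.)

no inverse exists

Euclidean algorithm on 1314044, 306420:
1314044 = 4*306420 + 88364
306420 = 3*88364 + 41328
88364 = 2*41328 + 5708
41328 = 7*5708 + 1372
5708 = 4*1372 + 220
1372 = 6*220 + 52
220 = 4*52 + 12
52 = 4*12 + 4
12 = 3*4 + 0
gcd(306420, 1314044) = 4 ≠ 1, so 306420 has no multiplicative inverse modulo 1314044.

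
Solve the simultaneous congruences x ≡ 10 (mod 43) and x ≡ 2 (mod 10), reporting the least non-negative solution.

Write x = 10 + 43·k. Then 43·k ≡ 2 − 10 ≡ 2 (mod 10).
Need 43⁻¹ mod 10. Extended Euclid on (10, 3):
10 = 3·3 + 1
3 = 3·1 + 0
Back-substitute:
1 = 10 − 3·3
43⁻¹ ≡ 7 (mod 10), so k ≡ 7·2 ≡ 4 (mod 10).
x = 10 + 43·4 = 182.

182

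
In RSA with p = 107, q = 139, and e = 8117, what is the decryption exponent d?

6221

φ(n) = (p−1)(q−1) = 106·138 = 14628.
Need d with 8117·d ≡ 1 (mod 14628). Apply the extended Euclidean algorithm:
14628 = 1×8117 + 6511
8117 = 1×6511 + 1606
6511 = 4×1606 + 87
1606 = 18×87 + 40
87 = 2×40 + 7
40 = 5×7 + 5
7 = 1×5 + 2
5 = 2×2 + 1
2 = 2×1 + 0
Back-substitute:
1 = 5 − 2·2
1 = −2·7 + 3·5
1 = 3·40 − 17·7
1 = −17·87 + 37·40
1 = 37·1606 − 683·87
1 = −683·6511 + 2769·1606
1 = 2769·8117 − 3452·6511
1 = −3452·14628 + 6221·8117
So 8117·6221 ≡ 1 (mod 14628), hence d = 6221.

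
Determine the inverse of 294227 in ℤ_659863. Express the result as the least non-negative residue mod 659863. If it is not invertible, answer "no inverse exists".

581595

Run Euclid on (659863, 294227):
659863 = 2×294227 + 71409
294227 = 4×71409 + 8591
71409 = 8×8591 + 2681
8591 = 3×2681 + 548
2681 = 4×548 + 489
548 = 1×489 + 59
489 = 8×59 + 17
59 = 3×17 + 8
17 = 2×8 + 1
8 = 8×1 + 0
Since gcd(294227, 659863) = 1, back-substitute to write 1 as a combination:
1 = 17 − 2·8
1 = −2·59 + 7·17
1 = 7·489 − 58·59
1 = −58·548 + 65·489
1 = 65·2681 − 318·548
1 = −318·8591 + 1019·2681
1 = 1019·71409 − 8470·8591
1 = −8470·294227 + 34899·71409
1 = 34899·659863 − 78268·294227
Hence 294227⁻¹ ≡ -78268 ≡ 581595 (mod 659863).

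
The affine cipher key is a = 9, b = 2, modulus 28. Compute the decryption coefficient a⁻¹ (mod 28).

25

gcd(28, 9) by repeated division:
28 = 3·9 + 1
9 = 9·1 + 0
gcd = 1, so the inverse exists. Back-substitute:
1 = 28 − 3·9
Hence 9⁻¹ ≡ -3 ≡ 25 (mod 28).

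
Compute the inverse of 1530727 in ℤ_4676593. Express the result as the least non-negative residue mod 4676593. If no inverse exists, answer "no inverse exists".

Extended Euclidean algorithm:
4676593 = 3×1530727 + 84412
1530727 = 18×84412 + 11311
84412 = 7×11311 + 5235
11311 = 2×5235 + 841
5235 = 6×841 + 189
841 = 4×189 + 85
189 = 2×85 + 19
85 = 4×19 + 9
19 = 2×9 + 1
9 = 9×1 + 0
The gcd is 1. Working backward:
1 = 19 − 2·9
1 = −2·85 + 9·19
1 = 9·189 − 20·85
1 = −20·841 + 89·189
1 = 89·5235 − 554·841
1 = −554·11311 + 1197·5235
1 = 1197·84412 − 8933·11311
1 = −8933·1530727 + 161991·84412
1 = 161991·4676593 − 494906·1530727
Hence 1530727⁻¹ ≡ -494906 ≡ 4181687 (mod 4676593).

4181687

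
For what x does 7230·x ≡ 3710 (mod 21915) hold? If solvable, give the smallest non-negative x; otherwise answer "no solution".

gcd(7230, 21915):
21915 = 3*7230 + 225
7230 = 32*225 + 30
225 = 7*30 + 15
30 = 2*15 + 0
gcd = 15, but 15 ∤ 3710, so the congruence has no solution.

no solution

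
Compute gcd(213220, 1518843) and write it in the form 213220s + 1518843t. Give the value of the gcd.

1

Repeated division:
1518843 = 7*213220 + 26303
213220 = 8*26303 + 2796
26303 = 9*2796 + 1139
2796 = 2*1139 + 518
1139 = 2*518 + 103
518 = 5*103 + 3
103 = 34*3 + 1
3 = 3*1 + 0
gcd(213220, 1518843) = 1.
Working backward:
1 = 103 − 34·3
1 = −34·518 + 171·103
1 = 171·1139 − 376·518
1 = −376·2796 + 923·1139
1 = 923·26303 − 8683·2796
1 = −8683·213220 + 70387·26303
1 = 70387·1518843 − 501392·213220
So 1 = (70387)·1518843 + (-501392)·213220.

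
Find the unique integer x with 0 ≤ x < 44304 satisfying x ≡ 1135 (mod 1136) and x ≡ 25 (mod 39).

14767

Write x = 1135 + 1136·k. Then 1136·k ≡ 25 − 1135 ≡ 21 (mod 39).
Need 1136⁻¹ mod 39. Extended Euclid on (39, 5):
39 = 7×5 + 4
5 = 1×4 + 1
4 = 4×1 + 0
Back-substitute:
1 = 5 − 4
1 = −39 + 8·5
1136⁻¹ ≡ 8 (mod 39), so k ≡ 8·21 ≡ 12 (mod 39).
x = 1135 + 1136·12 = 14767.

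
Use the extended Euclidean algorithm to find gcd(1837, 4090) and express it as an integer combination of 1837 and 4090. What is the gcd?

1

Euclidean algorithm:
4090 = 2·1837 + 416
1837 = 4·416 + 173
416 = 2·173 + 70
173 = 2·70 + 33
70 = 2·33 + 4
33 = 8·4 + 1
4 = 4·1 + 0
gcd(1837, 4090) = 1.
Express as a combination:
1 = 33 − 8·4
1 = −8·70 + 17·33
1 = 17·173 − 42·70
1 = −42·416 + 101·173
1 = 101·1837 − 446·416
1 = −446·4090 + 993·1837
So 1 = (-446)·4090 + (993)·1837.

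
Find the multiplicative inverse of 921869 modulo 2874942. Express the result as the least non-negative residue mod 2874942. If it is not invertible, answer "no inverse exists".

gcd(2874942, 921869) by repeated division:
2874942 = 3·921869 + 109335
921869 = 8·109335 + 47189
109335 = 2·47189 + 14957
47189 = 3·14957 + 2318
14957 = 6·2318 + 1049
2318 = 2·1049 + 220
1049 = 4·220 + 169
220 = 1·169 + 51
169 = 3·51 + 16
51 = 3·16 + 3
16 = 5·3 + 1
3 = 3·1 + 0
gcd = 1, so the inverse exists. Back-substitute:
1 = 16 − 5·3
1 = −5·51 + 16·16
1 = 16·169 − 53·51
1 = −53·220 + 69·169
1 = 69·1049 − 329·220
1 = −329·2318 + 727·1049
1 = 727·14957 − 4691·2318
1 = −4691·47189 + 14800·14957
1 = 14800·109335 − 34291·47189
1 = −34291·921869 + 289128·109335
1 = 289128·2874942 − 901675·921869
Hence 921869⁻¹ ≡ -901675 ≡ 1973267 (mod 2874942).

1973267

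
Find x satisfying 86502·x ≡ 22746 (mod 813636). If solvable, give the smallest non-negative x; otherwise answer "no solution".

78559

First find gcd(86502, 813636):
813636 = 9*86502 + 35118
86502 = 2*35118 + 16266
35118 = 2*16266 + 2586
16266 = 6*2586 + 750
2586 = 3*750 + 336
750 = 2*336 + 78
336 = 4*78 + 24
78 = 3*24 + 6
24 = 4*6 + 0
gcd = 6 and 6 | 22746, so solutions exist. Divide through by 6: 14417x ≡ 3791 (mod 135606).
Now find 14417⁻¹ mod 135606:
135606 = 9*14417 + 5853
14417 = 2*5853 + 2711
5853 = 2*2711 + 431
2711 = 6*431 + 125
431 = 3*125 + 56
125 = 2*56 + 13
56 = 4*13 + 4
13 = 3*4 + 1
4 = 4*1 + 0
Back-substitute:
1 = 13 − 3·4
1 = −3·56 + 13·13
1 = 13·125 − 29·56
1 = −29·431 + 100·125
1 = 100·2711 − 629·431
1 = −629·5853 + 1358·2711
1 = 1358·14417 − 3345·5853
1 = −3345·135606 + 31463·14417
So 14417⁻¹ ≡ 31463 (mod 135606).
Then x ≡ 31463·3791 ≡ 78559 (mod 135606); the smallest non-negative solution is x = 78559.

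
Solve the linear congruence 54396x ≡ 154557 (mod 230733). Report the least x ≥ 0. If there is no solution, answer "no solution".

First find gcd(54396, 230733):
230733 = 4·54396 + 13149
54396 = 4·13149 + 1800
13149 = 7·1800 + 549
1800 = 3·549 + 153
549 = 3·153 + 90
153 = 1·90 + 63
90 = 1·63 + 27
63 = 2·27 + 9
27 = 3·9 + 0
gcd = 9 and 9 | 154557, so solutions exist. Divide through by 9: 6044x ≡ 17173 (mod 25637).
Now find 6044⁻¹ mod 25637:
25637 = 4*6044 + 1461
6044 = 4*1461 + 200
1461 = 7*200 + 61
200 = 3*61 + 17
61 = 3*17 + 10
17 = 1*10 + 7
10 = 1*7 + 3
7 = 2*3 + 1
3 = 3*1 + 0
Back-substitute:
1 = 7 − 2·3
1 = −2·10 + 3·7
1 = 3·17 − 5·10
1 = −5·61 + 18·17
1 = 18·200 − 59·61
1 = −59·1461 + 431·200
1 = 431·6044 − 1783·1461
1 = −1783·25637 + 7563·6044
So 6044⁻¹ ≡ 7563 (mod 25637).
Then x ≡ 7563·17173 ≡ 2357 (mod 25637); the smallest non-negative solution is x = 2357.

2357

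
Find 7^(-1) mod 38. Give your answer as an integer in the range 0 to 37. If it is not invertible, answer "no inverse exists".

gcd(38, 7) by repeated division:
38 = 5×7 + 3
7 = 2×3 + 1
3 = 3×1 + 0
gcd = 1, so the inverse exists. Back-substitute:
1 = 7 − 2·3
1 = −2·38 + 11·7
So 7·11 ≡ 1 (mod 38).

11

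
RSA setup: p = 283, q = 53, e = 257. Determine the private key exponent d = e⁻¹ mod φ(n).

φ(n) = (p−1)(q−1) = 282·52 = 14664.
Need d with 257·d ≡ 1 (mod 14664). Apply the extended Euclidean algorithm:
14664 = 57·257 + 15
257 = 17·15 + 2
15 = 7·2 + 1
2 = 2·1 + 0
Back-substitute:
1 = 15 − 7·2
1 = −7·257 + 120·15
1 = 120·14664 − 6847·257
So 257·(-6847) ≡ 1 (mod 14664), hence d ≡ -6847 ≡ 7817 (mod 14664).

7817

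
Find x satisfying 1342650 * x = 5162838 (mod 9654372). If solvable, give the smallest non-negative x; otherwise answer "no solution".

1476911

First find gcd(1342650, 9654372):
9654372 = 7×1342650 + 255822
1342650 = 5×255822 + 63540
255822 = 4×63540 + 1662
63540 = 38×1662 + 384
1662 = 4×384 + 126
384 = 3×126 + 6
126 = 21×6 + 0
gcd = 6 and 6 | 5162838, so solutions exist. Divide through by 6: 223775x ≡ 860473 (mod 1609062).
Now find 223775⁻¹ mod 1609062:
1609062 = 7·223775 + 42637
223775 = 5·42637 + 10590
42637 = 4·10590 + 277
10590 = 38·277 + 64
277 = 4·64 + 21
64 = 3·21 + 1
21 = 21·1 + 0
Back-substitute:
1 = 64 − 3·21
1 = −3·277 + 13·64
1 = 13·10590 − 497·277
1 = −497·42637 + 2001·10590
1 = 2001·223775 − 10502·42637
1 = −10502·1609062 + 75515·223775
So 223775⁻¹ ≡ 75515 (mod 1609062).
Then x ≡ 75515·860473 ≡ 1476911 (mod 1609062); the smallest non-negative solution is x = 1476911.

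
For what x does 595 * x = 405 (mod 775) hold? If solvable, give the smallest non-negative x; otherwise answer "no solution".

First find gcd(595, 775):
775 = 1×595 + 180
595 = 3×180 + 55
180 = 3×55 + 15
55 = 3×15 + 10
15 = 1×10 + 5
10 = 2×5 + 0
gcd = 5 and 5 | 405, so solutions exist. Divide through by 5: 119x ≡ 81 (mod 155).
Now find 119⁻¹ mod 155:
155 = 1×119 + 36
119 = 3×36 + 11
36 = 3×11 + 3
11 = 3×3 + 2
3 = 1×2 + 1
2 = 2×1 + 0
Back-substitute:
1 = 3 − 2
1 = −11 + 4·3
1 = 4·36 − 13·11
1 = −13·119 + 43·36
1 = 43·155 − 56·119
So 119·(-56) ≡ 1 (mod 155), i.e. 119⁻¹ ≡ 99.
Then x ≡ 99·81 ≡ 114 (mod 155); the smallest non-negative solution is x = 114.

114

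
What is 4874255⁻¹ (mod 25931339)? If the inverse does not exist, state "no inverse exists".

19918424

Extended Euclidean algorithm:
25931339 = 5×4874255 + 1560064
4874255 = 3×1560064 + 194063
1560064 = 8×194063 + 7560
194063 = 25×7560 + 5063
7560 = 1×5063 + 2497
5063 = 2×2497 + 69
2497 = 36×69 + 13
69 = 5×13 + 4
13 = 3×4 + 1
4 = 4×1 + 0
Since gcd(4874255, 25931339) = 1, back-substitute to write 1 as a combination:
1 = 13 − 3·4
1 = −3·69 + 16·13
1 = 16·2497 − 579·69
1 = −579·5063 + 1174·2497
1 = 1174·7560 − 1753·5063
1 = −1753·194063 + 44999·7560
1 = 44999·1560064 − 361745·194063
1 = −361745·4874255 + 1130234·1560064
1 = 1130234·25931339 − 6012915·4874255
Thus 4874255·(-6012915) ≡ 1 (mod 25931339); reducing, -6012915 mod 25931339 = 19918424.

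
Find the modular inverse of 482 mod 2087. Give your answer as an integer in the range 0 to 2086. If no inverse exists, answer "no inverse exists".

gcd(2087, 482) by repeated division:
2087 = 4×482 + 159
482 = 3×159 + 5
159 = 31×5 + 4
5 = 1×4 + 1
4 = 4×1 + 0
The gcd is 1. Working backward:
1 = 5 − 4
1 = −159 + 32·5
1 = 32·482 − 97·159
1 = −97·2087 + 420·482
So 482·420 ≡ 1 (mod 2087).

420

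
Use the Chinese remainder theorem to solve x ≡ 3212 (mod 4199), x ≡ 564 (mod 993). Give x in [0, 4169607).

Write x = 3212 + 4199·k. Then 4199·k ≡ 564 − 3212 ≡ 331 (mod 993).
Need 4199⁻¹ mod 993. Extended Euclid on (993, 227):
993 = 4*227 + 85
227 = 2*85 + 57
85 = 1*57 + 28
57 = 2*28 + 1
28 = 28*1 + 0
Back-substitute:
1 = 57 − 2·28
1 = −2·85 + 3·57
1 = 3·227 − 8·85
1 = −8·993 + 35·227
4199⁻¹ ≡ 35 (mod 993), so k ≡ 35·331 ≡ 662 (mod 993).
x = 3212 + 4199·662 = 2782950.

2782950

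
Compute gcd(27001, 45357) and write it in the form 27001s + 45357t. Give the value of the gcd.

13

Euclidean algorithm:
45357 = 1×27001 + 18356
27001 = 1×18356 + 8645
18356 = 2×8645 + 1066
8645 = 8×1066 + 117
1066 = 9×117 + 13
117 = 9×13 + 0
gcd(27001, 45357) = 13.
Back-substituting:
13 = 1066 − 9·117
13 = −9·8645 + 73·1066
13 = 73·18356 − 155·8645
13 = −155·27001 + 228·18356
13 = 228·45357 − 383·27001
So 13 = (228)·45357 + (-383)·27001.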